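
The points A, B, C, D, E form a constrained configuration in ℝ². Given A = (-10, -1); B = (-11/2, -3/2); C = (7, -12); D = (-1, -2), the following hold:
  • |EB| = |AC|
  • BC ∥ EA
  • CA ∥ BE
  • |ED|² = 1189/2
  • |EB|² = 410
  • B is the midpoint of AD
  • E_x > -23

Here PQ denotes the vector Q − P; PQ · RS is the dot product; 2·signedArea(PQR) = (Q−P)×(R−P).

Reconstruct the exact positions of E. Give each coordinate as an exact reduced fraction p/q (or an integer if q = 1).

1. E_x = -45/2  [BC ∥ EA ∩ CA ∥ BE]
2. E_y = 19/2  [BC ∥ EA ∩ CA ∥ BE]
   → E = (-45/2, 19/2)

E = (-45/2, 19/2)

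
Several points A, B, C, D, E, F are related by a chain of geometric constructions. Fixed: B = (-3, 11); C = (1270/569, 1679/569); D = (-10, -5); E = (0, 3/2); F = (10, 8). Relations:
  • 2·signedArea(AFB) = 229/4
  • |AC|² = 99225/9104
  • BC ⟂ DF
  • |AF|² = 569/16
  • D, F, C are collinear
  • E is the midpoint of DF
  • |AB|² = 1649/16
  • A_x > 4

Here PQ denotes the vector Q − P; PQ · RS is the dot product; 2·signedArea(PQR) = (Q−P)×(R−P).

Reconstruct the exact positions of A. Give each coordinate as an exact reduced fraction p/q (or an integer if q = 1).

1. A_x = 5  [line -3·x + -13·y + 307/4 = 0 ∩ |AC|² = 99225/9104]
2. A_y = 19/4  [line -3·x + -13·y + 307/4 = 0 ∩ |AC|² = 99225/9104]
   → A = (5, 19/4)

A = (5, 19/4)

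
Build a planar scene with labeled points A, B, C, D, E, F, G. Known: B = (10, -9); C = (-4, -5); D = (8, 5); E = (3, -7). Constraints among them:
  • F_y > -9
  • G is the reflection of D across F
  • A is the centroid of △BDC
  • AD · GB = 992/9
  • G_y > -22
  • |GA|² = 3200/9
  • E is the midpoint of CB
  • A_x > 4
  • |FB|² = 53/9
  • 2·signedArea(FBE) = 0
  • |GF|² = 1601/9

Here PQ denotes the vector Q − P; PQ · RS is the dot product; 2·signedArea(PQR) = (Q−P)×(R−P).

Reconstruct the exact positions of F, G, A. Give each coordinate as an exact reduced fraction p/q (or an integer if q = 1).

1. F_x = 23/3  [line -2·x + -7·y + -43 = 0 ∩ |FB|² = 53/9]
2. F_y = -25/3  [line -2·x + -7·y + -43 = 0 ∩ |FB|² = 53/9]
   → F = (23/3, -25/3)
3. G_x = 22/3  [G is the reflection of D across F]
4. G_y = -65/3  [G is the reflection of D across F]
   → G = (22/3, -65/3)
5. A_x = 14/3  [A is the centroid of △BDC]
6. A_y = -3  [A is the centroid of △BDC]
   → A = (14/3, -3)

A = (14/3, -3)
F = (23/3, -25/3)
G = (22/3, -65/3)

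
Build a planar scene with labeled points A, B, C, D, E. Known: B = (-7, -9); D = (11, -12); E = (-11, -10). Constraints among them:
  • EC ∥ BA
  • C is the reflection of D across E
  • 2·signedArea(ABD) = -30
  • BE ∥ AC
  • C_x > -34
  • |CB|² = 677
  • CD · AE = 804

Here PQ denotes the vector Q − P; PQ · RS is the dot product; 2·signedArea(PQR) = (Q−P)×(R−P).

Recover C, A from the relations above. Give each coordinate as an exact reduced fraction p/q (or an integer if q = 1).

1. C_x = -33  [C is the reflection of D across E]
2. C_y = -8  [C is the reflection of D across E]
   → C = (-33, -8)
3. A_x = -29  [BE ∥ AC ∩ EC ∥ BA]
4. A_y = -7  [BE ∥ AC ∩ EC ∥ BA]
   → A = (-29, -7)

A = (-29, -7)
C = (-33, -8)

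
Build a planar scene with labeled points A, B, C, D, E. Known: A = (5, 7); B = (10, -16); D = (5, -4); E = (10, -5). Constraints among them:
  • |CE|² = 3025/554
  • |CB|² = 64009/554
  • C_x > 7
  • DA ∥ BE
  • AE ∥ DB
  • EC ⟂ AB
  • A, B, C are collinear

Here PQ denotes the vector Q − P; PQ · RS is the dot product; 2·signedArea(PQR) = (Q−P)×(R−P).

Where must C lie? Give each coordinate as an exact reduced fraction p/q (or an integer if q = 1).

C = (4275/554, -3045/554)

1. C_x = 4275/554  [A, B, C are collinear ∩ EC ⟂ AB]
2. C_y = -3045/554  [A, B, C are collinear ∩ EC ⟂ AB]
   → C = (4275/554, -3045/554)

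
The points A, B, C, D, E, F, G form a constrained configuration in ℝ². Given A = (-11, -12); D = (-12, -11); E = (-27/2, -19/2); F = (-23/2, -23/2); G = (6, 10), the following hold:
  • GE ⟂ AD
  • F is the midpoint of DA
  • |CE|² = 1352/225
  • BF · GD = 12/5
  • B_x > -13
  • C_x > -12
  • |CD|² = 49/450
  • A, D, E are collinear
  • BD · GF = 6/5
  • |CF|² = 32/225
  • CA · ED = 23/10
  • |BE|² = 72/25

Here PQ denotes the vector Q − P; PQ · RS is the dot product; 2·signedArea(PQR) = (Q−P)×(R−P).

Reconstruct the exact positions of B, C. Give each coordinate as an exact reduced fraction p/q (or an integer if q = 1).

B = (-123/10, -107/10)
C = (-353/30, -337/30)

1. B_x = -123/10  [BF · GD = 12/5 ∩ BD · GF = 6/5]
2. B_y = -107/10  [BF · GD = 12/5 ∩ BD · GF = 6/5]
   → B = (-123/10, -107/10)
3. C_x = -353/30  [line -3/2·x + 3/2·y + -4/5 = 0 ∩ |CF|² = 32/225]
4. C_y = -337/30  [line -3/2·x + 3/2·y + -4/5 = 0 ∩ |CF|² = 32/225]
   → C = (-353/30, -337/30)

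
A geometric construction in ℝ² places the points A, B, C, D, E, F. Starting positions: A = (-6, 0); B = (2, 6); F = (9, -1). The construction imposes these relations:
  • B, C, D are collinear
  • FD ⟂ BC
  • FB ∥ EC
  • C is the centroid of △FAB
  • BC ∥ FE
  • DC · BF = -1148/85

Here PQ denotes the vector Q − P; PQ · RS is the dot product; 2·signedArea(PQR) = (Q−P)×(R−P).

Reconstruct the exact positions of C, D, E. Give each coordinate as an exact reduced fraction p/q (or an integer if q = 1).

1. C_x = 5/3  [C is the centroid of △FAB]
2. C_y = 5/3  [C is the centroid of △FAB]
   → C = (5/3, 5/3)
3. D_x = 128/85  [B, C, D are collinear ∩ FD ⟂ BC]
4. D_y = -36/85  [B, C, D are collinear ∩ FD ⟂ BC]
   → D = (128/85, -36/85)
5. E_x = 26/3  [FB ∥ EC ∩ BC ∥ FE]
6. E_y = -16/3  [FB ∥ EC ∩ BC ∥ FE]
   → E = (26/3, -16/3)

C = (5/3, 5/3)
D = (128/85, -36/85)
E = (26/3, -16/3)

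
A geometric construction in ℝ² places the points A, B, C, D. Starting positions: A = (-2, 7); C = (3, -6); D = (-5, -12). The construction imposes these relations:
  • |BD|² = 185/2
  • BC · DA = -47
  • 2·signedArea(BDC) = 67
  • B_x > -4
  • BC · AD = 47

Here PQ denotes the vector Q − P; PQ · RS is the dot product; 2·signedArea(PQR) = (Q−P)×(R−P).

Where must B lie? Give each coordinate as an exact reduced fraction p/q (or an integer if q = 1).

1. B_x = -7/2  [BC · AD = 47 ∩ 2·signedArea(BDC) = 67]
2. B_y = -5/2  [BC · AD = 47 ∩ 2·signedArea(BDC) = 67]
   → B = (-7/2, -5/2)

B = (-7/2, -5/2)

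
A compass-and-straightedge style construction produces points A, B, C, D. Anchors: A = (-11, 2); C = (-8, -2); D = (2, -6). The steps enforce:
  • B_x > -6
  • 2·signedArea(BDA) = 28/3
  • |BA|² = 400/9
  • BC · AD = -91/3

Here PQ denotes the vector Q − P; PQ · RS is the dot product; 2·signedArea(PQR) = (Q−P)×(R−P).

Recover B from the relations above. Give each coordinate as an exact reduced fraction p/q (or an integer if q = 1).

1. B_x = -17/3  [2·signedArea(BDA) = 28/3 ∩ BC · AD = -91/3]
2. B_y = -2  [2·signedArea(BDA) = 28/3 ∩ BC · AD = -91/3]
   → B = (-17/3, -2)

B = (-17/3, -2)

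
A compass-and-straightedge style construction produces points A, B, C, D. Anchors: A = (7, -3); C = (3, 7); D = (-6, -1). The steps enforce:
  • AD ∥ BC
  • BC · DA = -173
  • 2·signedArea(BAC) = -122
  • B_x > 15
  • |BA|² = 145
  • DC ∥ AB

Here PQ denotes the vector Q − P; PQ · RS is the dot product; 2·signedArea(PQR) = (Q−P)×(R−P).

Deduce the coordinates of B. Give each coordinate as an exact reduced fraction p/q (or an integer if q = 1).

B = (16, 5)

1. B_x = 16  [AD ∥ BC ∩ DC ∥ AB]
2. B_y = 5  [AD ∥ BC ∩ DC ∥ AB]
   → B = (16, 5)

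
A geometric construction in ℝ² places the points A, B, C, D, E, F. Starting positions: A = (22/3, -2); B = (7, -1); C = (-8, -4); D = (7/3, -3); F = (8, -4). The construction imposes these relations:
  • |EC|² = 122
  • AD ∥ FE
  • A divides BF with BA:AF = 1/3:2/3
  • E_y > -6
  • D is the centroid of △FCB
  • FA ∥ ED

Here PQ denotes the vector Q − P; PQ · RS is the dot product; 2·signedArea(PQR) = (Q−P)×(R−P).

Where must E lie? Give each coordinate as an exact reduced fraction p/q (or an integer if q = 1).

E = (3, -5)

1. E_x = 3  [FA ∥ ED ∩ AD ∥ FE]
2. E_y = -5  [FA ∥ ED ∩ AD ∥ FE]
   → E = (3, -5)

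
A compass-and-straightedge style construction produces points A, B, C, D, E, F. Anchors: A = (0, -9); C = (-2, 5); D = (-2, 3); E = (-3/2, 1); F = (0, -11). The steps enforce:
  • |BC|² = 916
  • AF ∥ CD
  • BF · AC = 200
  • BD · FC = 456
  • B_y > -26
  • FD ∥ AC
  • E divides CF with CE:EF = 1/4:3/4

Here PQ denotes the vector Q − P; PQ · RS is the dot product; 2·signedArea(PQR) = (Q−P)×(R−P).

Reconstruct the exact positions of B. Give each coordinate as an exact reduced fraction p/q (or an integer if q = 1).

1. B_x = 2  [BF · AC = 200 ∩ BD · FC = 456]
2. B_y = -25  [BF · AC = 200 ∩ BD · FC = 456]
   → B = (2, -25)

B = (2, -25)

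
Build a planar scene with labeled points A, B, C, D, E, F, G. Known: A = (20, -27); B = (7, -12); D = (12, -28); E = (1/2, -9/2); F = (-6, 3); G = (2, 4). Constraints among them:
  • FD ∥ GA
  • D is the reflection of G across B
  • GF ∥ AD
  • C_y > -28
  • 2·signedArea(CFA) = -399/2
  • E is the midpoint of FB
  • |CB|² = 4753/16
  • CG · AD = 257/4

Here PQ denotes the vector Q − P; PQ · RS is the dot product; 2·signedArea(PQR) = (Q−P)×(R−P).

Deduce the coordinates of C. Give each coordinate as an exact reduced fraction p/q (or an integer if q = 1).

C = (14, -111/4)

1. C_x = 14  [2·signedArea(CFA) = -399/2 ∩ CG · AD = 257/4]
2. C_y = -111/4  [2·signedArea(CFA) = -399/2 ∩ CG · AD = 257/4]
   → C = (14, -111/4)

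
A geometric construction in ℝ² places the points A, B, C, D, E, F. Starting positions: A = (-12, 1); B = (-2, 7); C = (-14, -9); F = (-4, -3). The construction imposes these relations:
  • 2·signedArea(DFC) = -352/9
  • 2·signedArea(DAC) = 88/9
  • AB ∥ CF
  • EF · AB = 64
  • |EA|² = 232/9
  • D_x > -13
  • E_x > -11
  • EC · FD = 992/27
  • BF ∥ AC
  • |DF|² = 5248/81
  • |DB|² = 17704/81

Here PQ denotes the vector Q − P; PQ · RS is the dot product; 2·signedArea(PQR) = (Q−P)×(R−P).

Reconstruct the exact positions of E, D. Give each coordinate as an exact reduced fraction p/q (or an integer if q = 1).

1. E_x = -10  [line -10·x + -6·y + -122 = 0 ∩ |EA|² = 232/9]
2. E_y = -11/3  [line -10·x + -6·y + -122 = 0 ∩ |EA|² = 232/9]
   → E = (-10, -11/3)
3. D_x = -12  [EC · FD = 992/27 ∩ 2·signedArea(DAC) = 88/9]
4. D_y = -35/9  [EC · FD = 992/27 ∩ 2·signedArea(DAC) = 88/9]
   → D = (-12, -35/9)

D = (-12, -35/9)
E = (-10, -11/3)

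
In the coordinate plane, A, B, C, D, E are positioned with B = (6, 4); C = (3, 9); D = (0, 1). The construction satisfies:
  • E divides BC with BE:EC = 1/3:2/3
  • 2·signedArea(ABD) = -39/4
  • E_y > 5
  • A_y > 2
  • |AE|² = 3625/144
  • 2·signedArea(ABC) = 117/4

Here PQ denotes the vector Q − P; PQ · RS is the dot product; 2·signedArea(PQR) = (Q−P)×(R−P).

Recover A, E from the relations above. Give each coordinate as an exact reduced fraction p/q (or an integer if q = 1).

1. A_x = 3/4  [2·signedArea(ABC) = 117/4 ∩ 2·signedArea(ABD) = -39/4]
2. A_y = 3  [2·signedArea(ABC) = 117/4 ∩ 2·signedArea(ABD) = -39/4]
   → A = (3/4, 3)
3. E_x = 5  [E divides BC with BE:EC = 1/3:2/3]
4. E_y = 17/3  [E divides BC with BE:EC = 1/3:2/3]
   → E = (5, 17/3)

A = (3/4, 3)
E = (5, 17/3)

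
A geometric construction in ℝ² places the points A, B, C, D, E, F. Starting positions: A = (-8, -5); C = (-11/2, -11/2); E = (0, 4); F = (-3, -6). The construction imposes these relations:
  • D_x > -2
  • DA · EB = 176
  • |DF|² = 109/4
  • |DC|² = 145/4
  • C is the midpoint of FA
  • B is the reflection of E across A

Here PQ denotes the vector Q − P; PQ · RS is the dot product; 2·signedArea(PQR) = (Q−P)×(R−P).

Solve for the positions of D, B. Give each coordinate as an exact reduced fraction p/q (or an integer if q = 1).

1. B_x = -16  [B is the reflection of E across A]
2. B_y = -14  [B is the reflection of E across A]
   → B = (-16, -14)
3. D_x = -3/2  [line 16·x + 18·y + 42 = 0 ∩ |DC|² = 145/4]
4. D_y = -1  [line 16·x + 18·y + 42 = 0 ∩ |DC|² = 145/4]
   → D = (-3/2, -1)

B = (-16, -14)
D = (-3/2, -1)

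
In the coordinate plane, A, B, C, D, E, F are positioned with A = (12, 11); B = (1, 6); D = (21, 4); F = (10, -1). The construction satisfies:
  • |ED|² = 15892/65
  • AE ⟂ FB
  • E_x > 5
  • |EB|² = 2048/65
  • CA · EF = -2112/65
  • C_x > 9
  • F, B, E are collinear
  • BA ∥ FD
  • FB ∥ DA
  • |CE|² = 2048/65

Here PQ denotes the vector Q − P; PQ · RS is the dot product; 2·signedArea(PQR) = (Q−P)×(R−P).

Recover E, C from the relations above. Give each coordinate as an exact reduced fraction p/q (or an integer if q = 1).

1. E_x = 353/65  [F, B, E are collinear ∩ AE ⟂ FB]
2. E_y = 166/65  [F, B, E are collinear ∩ AE ⟂ FB]
   → E = (353/65, 166/65)
3. C_x = 641/65  [line -297/65·x + 231/65·y + 627/13 = 0 ∩ |CE|² = 2048/65]
4. C_y = -58/65  [line -297/65·x + 231/65·y + 627/13 = 0 ∩ |CE|² = 2048/65]
   → C = (641/65, -58/65)

C = (641/65, -58/65)
E = (353/65, 166/65)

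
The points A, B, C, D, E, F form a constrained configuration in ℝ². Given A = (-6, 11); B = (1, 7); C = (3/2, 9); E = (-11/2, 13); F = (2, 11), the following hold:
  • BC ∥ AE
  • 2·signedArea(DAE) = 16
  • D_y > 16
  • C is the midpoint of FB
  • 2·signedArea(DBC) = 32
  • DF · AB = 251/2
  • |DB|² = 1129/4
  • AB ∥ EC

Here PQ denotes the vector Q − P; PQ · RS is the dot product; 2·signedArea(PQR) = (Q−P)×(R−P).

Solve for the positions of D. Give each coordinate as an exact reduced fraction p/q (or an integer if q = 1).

D = (-25/2, 17)

1. D_x = -25/2  [2·signedArea(DBC) = 32 ∩ DF · AB = 251/2]
2. D_y = 17  [2·signedArea(DBC) = 32 ∩ DF · AB = 251/2]
   → D = (-25/2, 17)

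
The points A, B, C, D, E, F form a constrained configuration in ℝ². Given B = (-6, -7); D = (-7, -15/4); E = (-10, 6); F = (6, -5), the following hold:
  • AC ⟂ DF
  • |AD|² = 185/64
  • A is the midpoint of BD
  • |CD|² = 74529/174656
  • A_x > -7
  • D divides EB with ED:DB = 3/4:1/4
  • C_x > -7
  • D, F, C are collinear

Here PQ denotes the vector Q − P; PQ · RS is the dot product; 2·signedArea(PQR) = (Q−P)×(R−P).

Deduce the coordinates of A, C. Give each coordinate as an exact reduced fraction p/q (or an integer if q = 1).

A = (-13/2, -43/8)
C = (-34657/5458, -83235/21832)

1. A_x = -13/2  [A is the midpoint of BD]
2. A_y = -43/8  [A is the midpoint of BD]
   → A = (-13/2, -43/8)
3. C_x = -34657/5458  [D, F, C are collinear ∩ AC ⟂ DF]
4. C_y = -83235/21832  [D, F, C are collinear ∩ AC ⟂ DF]
   → C = (-34657/5458, -83235/21832)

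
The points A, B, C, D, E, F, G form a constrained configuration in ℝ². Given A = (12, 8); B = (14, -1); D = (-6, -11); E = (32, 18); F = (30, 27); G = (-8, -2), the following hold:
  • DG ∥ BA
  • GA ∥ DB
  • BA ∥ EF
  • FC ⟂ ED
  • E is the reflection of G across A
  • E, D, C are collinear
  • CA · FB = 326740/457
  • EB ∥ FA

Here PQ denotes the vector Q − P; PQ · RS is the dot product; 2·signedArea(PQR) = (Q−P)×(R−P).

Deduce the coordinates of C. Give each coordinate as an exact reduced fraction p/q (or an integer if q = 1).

C = (16030/457, 9299/457)

1. C_x = 16030/457  [E, D, C are collinear ∩ FC ⟂ ED]
2. C_y = 9299/457  [E, D, C are collinear ∩ FC ⟂ ED]
   → C = (16030/457, 9299/457)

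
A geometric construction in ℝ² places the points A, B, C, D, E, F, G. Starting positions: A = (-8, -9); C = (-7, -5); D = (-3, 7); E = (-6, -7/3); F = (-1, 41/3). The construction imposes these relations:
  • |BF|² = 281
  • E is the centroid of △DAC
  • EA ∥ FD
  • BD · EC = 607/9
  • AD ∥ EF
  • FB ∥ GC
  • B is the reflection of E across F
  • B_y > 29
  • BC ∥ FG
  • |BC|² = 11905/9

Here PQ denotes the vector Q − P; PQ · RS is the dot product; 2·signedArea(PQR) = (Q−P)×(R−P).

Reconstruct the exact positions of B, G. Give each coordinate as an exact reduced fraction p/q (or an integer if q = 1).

B = (4, 89/3)
G = (-12, -21)

1. B_x = 4  [B is the reflection of E across F]
2. B_y = 89/3  [B is the reflection of E across F]
   → B = (4, 89/3)
3. G_x = -12  [FB ∥ GC ∩ BC ∥ FG]
4. G_y = -21  [FB ∥ GC ∩ BC ∥ FG]
   → G = (-12, -21)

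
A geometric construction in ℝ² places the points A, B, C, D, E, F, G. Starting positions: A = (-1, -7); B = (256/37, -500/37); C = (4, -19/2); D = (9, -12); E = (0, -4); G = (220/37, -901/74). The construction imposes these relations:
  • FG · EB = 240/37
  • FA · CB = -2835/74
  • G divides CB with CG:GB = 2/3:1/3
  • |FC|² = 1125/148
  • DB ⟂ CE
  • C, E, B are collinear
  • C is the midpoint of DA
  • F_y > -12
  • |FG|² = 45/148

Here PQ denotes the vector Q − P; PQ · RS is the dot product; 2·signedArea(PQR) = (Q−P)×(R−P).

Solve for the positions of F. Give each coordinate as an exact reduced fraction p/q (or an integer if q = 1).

1. F_x = 208/37  [line -256/37·x + 352/37·y + 5568/37 = 0 ∩ |FC|² = 1125/148]
2. F_y = -434/37  [line -256/37·x + 352/37·y + 5568/37 = 0 ∩ |FC|² = 1125/148]
   → F = (208/37, -434/37)

F = (208/37, -434/37)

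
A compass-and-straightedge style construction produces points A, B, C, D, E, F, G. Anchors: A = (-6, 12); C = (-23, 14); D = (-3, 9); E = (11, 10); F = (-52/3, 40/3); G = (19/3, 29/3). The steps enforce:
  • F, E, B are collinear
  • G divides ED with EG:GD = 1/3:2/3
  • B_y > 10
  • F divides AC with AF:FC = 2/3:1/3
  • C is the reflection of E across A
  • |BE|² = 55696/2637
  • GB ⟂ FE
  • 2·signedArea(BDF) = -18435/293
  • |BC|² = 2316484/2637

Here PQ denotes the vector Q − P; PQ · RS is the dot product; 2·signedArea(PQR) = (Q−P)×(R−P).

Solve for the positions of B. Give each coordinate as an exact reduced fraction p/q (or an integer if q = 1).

1. B_x = 5657/879  [F, E, B are collinear ∩ GB ⟂ FE]
2. B_y = 9262/879  [F, E, B are collinear ∩ GB ⟂ FE]
   → B = (5657/879, 9262/879)

B = (5657/879, 9262/879)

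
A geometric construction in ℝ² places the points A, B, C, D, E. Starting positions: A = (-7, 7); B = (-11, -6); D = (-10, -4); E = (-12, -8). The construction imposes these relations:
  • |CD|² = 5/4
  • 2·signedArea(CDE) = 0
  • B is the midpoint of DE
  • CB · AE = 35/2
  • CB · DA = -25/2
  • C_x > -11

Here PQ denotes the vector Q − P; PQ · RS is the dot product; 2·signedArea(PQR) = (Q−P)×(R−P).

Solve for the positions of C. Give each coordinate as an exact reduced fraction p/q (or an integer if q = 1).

C = (-21/2, -5)

1. C_x = -21/2  [2·signedArea(CDE) = 0 ∩ CB · DA = -25/2]
2. C_y = -5  [2·signedArea(CDE) = 0 ∩ CB · DA = -25/2]
   → C = (-21/2, -5)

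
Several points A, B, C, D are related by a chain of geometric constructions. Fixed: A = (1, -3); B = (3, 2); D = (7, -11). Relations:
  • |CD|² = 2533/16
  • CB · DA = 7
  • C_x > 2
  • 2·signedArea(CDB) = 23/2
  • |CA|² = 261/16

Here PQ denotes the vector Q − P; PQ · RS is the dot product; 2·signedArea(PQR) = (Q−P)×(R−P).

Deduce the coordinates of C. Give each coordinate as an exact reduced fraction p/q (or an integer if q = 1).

C = (5/2, 3/4)

1. C_x = 5/2  [CB · DA = 7 ∩ 2·signedArea(CDB) = 23/2]
2. C_y = 3/4  [CB · DA = 7 ∩ 2·signedArea(CDB) = 23/2]
   → C = (5/2, 3/4)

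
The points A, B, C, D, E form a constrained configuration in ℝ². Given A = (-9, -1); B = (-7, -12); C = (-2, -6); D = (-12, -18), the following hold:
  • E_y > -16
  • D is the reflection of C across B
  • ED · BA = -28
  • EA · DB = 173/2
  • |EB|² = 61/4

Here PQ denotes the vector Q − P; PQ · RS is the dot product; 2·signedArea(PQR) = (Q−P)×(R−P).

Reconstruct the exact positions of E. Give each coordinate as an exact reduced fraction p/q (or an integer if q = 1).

E = (-19/2, -15)

1. E_x = -19/2  [EA · DB = 173/2 ∩ ED · BA = -28]
2. E_y = -15  [EA · DB = 173/2 ∩ ED · BA = -28]
   → E = (-19/2, -15)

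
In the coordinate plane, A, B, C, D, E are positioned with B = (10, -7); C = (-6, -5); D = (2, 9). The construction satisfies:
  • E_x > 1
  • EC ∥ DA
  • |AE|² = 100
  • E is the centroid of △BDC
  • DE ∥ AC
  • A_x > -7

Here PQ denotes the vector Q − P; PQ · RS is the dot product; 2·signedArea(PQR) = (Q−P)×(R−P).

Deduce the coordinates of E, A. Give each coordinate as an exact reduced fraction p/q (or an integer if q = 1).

A = (-6, 5)
E = (2, -1)

1. E_x = 2  [E is the centroid of △BDC]
2. E_y = -1  [E is the centroid of △BDC]
   → E = (2, -1)
3. A_x = -6  [DE ∥ AC ∩ EC ∥ DA]
4. A_y = 5  [DE ∥ AC ∩ EC ∥ DA]
   → A = (-6, 5)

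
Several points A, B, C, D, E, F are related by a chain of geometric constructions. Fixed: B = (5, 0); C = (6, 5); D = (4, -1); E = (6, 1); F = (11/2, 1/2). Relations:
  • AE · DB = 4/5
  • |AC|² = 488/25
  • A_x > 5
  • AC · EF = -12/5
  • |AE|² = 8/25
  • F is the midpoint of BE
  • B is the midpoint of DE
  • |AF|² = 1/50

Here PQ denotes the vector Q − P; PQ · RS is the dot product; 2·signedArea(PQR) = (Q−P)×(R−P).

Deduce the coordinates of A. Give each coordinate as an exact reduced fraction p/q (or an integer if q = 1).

1. A_x = 28/5  [line 1/2·x + 1/2·y + -31/10 = 0 ∩ |AF|² = 1/50]
2. A_y = 3/5  [line 1/2·x + 1/2·y + -31/10 = 0 ∩ |AF|² = 1/50]
   → A = (28/5, 3/5)

A = (28/5, 3/5)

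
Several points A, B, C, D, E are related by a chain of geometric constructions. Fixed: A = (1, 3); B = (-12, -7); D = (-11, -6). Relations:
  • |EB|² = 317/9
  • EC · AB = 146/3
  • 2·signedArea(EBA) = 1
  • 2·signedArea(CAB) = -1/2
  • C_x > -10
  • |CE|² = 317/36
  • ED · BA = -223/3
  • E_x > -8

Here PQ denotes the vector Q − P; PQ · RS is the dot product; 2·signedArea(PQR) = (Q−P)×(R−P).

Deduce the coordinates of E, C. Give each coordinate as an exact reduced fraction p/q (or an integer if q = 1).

1. E_x = -22/3  [2·signedArea(EBA) = 1 ∩ ED · BA = -223/3]
2. E_y = -10/3  [2·signedArea(EBA) = 1 ∩ ED · BA = -223/3]
   → E = (-22/3, -10/3)
3. C_x = -29/3  [2·signedArea(CAB) = -1/2 ∩ EC · AB = 146/3]
4. C_y = -31/6  [2·signedArea(CAB) = -1/2 ∩ EC · AB = 146/3]
   → C = (-29/3, -31/6)

C = (-29/3, -31/6)
E = (-22/3, -10/3)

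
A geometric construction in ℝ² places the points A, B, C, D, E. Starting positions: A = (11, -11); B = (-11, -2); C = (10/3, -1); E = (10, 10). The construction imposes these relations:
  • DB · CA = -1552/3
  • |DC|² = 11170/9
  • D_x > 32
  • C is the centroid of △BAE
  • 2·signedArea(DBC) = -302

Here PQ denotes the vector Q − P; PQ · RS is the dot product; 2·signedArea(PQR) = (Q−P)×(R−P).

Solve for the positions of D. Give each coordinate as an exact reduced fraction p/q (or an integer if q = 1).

D = (33, -20)

1. D_x = 33  [DB · CA = -1552/3 ∩ 2·signedArea(DBC) = -302]
2. D_y = -20  [DB · CA = -1552/3 ∩ 2·signedArea(DBC) = -302]
   → D = (33, -20)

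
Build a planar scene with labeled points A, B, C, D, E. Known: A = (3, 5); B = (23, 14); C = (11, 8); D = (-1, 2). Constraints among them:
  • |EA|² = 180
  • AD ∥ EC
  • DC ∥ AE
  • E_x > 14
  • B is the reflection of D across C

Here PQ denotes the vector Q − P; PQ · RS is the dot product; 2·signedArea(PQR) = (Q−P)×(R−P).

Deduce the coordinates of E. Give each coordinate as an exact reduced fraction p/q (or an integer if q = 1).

1. E_x = 15  [AD ∥ EC ∩ DC ∥ AE]
2. E_y = 11  [AD ∥ EC ∩ DC ∥ AE]
   → E = (15, 11)

E = (15, 11)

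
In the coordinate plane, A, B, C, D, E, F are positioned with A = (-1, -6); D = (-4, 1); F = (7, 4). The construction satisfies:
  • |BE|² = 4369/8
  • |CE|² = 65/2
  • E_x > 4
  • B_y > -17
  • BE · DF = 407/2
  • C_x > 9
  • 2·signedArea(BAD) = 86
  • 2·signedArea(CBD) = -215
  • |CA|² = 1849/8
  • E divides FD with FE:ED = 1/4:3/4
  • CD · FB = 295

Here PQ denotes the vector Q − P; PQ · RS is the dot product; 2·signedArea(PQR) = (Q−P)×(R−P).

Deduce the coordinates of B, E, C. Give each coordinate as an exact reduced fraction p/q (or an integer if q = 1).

B = (-9, -16)
C = (39/4, 19/4)
E = (17/4, 13/4)

1. E_x = 17/4  [E divides FD with FE:ED = 1/4:3/4]
2. E_y = 13/4  [E divides FD with FE:ED = 1/4:3/4]
   → E = (17/4, 13/4)
3. B_x = -9  [2·signedArea(BAD) = 86 ∩ BE · DF = 407/2]
4. B_y = -16  [2·signedArea(BAD) = 86 ∩ BE · DF = 407/2]
   → B = (-9, -16)
5. C_x = 39/4  [2·signedArea(CBD) = -215 ∩ CD · FB = 295]
6. C_y = 19/4  [2·signedArea(CBD) = -215 ∩ CD · FB = 295]
   → C = (39/4, 19/4)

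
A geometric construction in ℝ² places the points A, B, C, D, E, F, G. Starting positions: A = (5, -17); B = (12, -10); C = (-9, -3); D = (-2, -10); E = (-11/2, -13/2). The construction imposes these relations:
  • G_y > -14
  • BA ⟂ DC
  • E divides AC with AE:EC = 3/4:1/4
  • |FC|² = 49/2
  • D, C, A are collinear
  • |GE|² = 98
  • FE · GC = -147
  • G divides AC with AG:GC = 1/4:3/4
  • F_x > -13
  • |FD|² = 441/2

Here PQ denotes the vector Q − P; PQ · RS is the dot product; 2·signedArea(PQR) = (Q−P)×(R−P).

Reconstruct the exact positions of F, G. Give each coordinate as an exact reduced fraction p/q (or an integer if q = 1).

F = (-25/2, 1/2)
G = (3/2, -27/2)

1. G_x = 3/2  [G divides AC with AG:GC = 1/4:3/4]
2. G_y = -27/2  [G divides AC with AG:GC = 1/4:3/4]
   → G = (3/2, -27/2)
3. F_x = -25/2  [line 21/2·x + -21/2·y + 273/2 = 0 ∩ |FC|² = 49/2]
4. F_y = 1/2  [line 21/2·x + -21/2·y + 273/2 = 0 ∩ |FC|² = 49/2]
   → F = (-25/2, 1/2)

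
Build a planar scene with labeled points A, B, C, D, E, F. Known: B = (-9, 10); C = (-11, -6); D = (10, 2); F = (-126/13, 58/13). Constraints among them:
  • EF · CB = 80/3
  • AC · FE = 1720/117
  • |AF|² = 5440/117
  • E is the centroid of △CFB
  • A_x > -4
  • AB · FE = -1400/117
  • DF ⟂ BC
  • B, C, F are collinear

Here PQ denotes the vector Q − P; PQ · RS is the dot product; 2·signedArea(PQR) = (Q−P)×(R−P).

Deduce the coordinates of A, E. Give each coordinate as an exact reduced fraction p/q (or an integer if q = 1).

A = (-10/3, 2)
E = (-386/39, 110/39)

1. E_x = -386/39  [E is the centroid of △CFB]
2. E_y = 110/39  [E is the centroid of △CFB]
   → E = (-386/39, 110/39)
3. A_x = -10/3  [line 8/39·x + 64/39·y + -304/117 = 0 ∩ |AF|² = 5440/117]
4. A_y = 2  [line 8/39·x + 64/39·y + -304/117 = 0 ∩ |AF|² = 5440/117]
   → A = (-10/3, 2)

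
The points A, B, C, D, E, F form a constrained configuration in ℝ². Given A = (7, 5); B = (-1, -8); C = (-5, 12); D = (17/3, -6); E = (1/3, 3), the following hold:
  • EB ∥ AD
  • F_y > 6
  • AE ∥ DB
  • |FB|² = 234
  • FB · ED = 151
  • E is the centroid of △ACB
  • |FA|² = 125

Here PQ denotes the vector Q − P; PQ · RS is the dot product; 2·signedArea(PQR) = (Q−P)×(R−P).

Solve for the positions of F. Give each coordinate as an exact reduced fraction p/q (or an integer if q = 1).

1. F_x = -4  [line -16/3·x + 9·y + -253/3 = 0 ∩ |FB|² = 234]
2. F_y = 7  [line -16/3·x + 9·y + -253/3 = 0 ∩ |FB|² = 234]
   → F = (-4, 7)

F = (-4, 7)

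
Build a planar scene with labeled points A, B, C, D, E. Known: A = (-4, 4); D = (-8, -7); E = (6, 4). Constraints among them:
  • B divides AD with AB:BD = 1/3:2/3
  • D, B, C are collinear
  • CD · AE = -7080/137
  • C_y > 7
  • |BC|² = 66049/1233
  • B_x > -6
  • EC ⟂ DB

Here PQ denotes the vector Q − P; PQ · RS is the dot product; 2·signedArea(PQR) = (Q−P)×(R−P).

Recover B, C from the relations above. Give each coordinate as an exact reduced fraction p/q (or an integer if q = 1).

1. B_x = -16/3  [B divides AD with AB:BD = 1/3:2/3]
2. B_y = 1/3  [B divides AD with AB:BD = 1/3:2/3]
   → B = (-16/3, 1/3)
3. C_x = -388/137  [D, B, C are collinear ∩ EC ⟂ DB]
4. C_y = 988/137  [D, B, C are collinear ∩ EC ⟂ DB]
   → C = (-388/137, 988/137)

B = (-16/3, 1/3)
C = (-388/137, 988/137)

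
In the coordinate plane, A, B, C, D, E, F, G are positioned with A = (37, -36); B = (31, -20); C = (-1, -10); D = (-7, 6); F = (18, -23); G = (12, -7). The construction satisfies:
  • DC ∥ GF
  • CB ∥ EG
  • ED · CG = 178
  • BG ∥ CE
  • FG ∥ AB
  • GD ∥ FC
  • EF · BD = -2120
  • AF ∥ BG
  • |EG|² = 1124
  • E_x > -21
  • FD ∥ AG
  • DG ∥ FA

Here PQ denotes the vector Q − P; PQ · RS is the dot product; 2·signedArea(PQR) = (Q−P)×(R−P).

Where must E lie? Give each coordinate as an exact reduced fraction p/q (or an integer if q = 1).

E = (-20, 3)

1. E_x = -20  [CB ∥ EG ∩ BG ∥ CE]
2. E_y = 3  [CB ∥ EG ∩ BG ∥ CE]
   → E = (-20, 3)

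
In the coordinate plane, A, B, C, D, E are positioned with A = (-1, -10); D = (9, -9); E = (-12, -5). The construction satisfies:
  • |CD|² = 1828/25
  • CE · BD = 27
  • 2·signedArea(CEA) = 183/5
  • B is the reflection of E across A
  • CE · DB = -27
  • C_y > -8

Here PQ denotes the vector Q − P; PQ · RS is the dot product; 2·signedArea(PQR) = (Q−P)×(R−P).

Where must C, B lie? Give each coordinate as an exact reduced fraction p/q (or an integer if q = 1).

B = (10, -15)
C = (3/5, -37/5)

1. C_x = 3/5  [line 5·x + 11·y + 392/5 = 0 ∩ |CD|² = 1828/25]
2. C_y = -37/5  [line 5·x + 11·y + 392/5 = 0 ∩ |CD|² = 1828/25]
   → C = (3/5, -37/5)
3. B_x = 10  [CE · BD = 27 ∩ B is the reflection of E across A]
4. B_y = -15  [CE · BD = 27 ∩ B is the reflection of E across A]
   → B = (10, -15)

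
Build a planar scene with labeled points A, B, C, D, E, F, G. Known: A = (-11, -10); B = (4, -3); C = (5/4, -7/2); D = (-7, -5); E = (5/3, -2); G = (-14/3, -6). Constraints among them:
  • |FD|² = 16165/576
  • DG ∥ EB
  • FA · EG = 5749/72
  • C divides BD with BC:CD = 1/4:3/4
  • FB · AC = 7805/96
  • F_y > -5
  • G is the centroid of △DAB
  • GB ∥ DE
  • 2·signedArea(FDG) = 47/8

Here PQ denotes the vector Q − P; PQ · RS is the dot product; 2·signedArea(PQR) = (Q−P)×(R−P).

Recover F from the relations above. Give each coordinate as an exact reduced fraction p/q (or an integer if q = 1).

F = (-41/24, -19/4)

1. F_x = -41/24  [2·signedArea(FDG) = 47/8 ∩ FB · AC = 7805/96]
2. F_y = -19/4  [2·signedArea(FDG) = 47/8 ∩ FB · AC = 7805/96]
   → F = (-41/24, -19/4)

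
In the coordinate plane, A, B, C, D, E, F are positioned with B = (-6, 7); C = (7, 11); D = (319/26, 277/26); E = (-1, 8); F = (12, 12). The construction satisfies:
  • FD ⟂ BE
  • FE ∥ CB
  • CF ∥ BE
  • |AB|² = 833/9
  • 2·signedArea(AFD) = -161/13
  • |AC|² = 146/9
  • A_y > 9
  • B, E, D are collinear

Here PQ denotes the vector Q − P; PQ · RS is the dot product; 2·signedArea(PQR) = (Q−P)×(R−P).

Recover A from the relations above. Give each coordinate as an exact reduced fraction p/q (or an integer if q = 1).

A = (10/3, 28/3)

1. A_x = 10/3  [line 35/26·x + 7/26·y + -7 = 0 ∩ |AB|² = 833/9]
2. A_y = 28/3  [line 35/26·x + 7/26·y + -7 = 0 ∩ |AB|² = 833/9]
   → A = (10/3, 28/3)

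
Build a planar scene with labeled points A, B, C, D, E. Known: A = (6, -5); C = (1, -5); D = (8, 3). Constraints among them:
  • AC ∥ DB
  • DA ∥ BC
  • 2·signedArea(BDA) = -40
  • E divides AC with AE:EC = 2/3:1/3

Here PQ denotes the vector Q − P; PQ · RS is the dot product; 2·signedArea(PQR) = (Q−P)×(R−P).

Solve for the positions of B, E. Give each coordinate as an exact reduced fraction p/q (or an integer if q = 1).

B = (3, 3)
E = (8/3, -5)

1. B_x = 3  [DA ∥ BC ∩ AC ∥ DB]
2. B_y = 3  [DA ∥ BC ∩ AC ∥ DB]
   → B = (3, 3)
3. E_x = 8/3  [E divides AC with AE:EC = 2/3:1/3]
4. E_y = -5  [E divides AC with AE:EC = 2/3:1/3]
   → E = (8/3, -5)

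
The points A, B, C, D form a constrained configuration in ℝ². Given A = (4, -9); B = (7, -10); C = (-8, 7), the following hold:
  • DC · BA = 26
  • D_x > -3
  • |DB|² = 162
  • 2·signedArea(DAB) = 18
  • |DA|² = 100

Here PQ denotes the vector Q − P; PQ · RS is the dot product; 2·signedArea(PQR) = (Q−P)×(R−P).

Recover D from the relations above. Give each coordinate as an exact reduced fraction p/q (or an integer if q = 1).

1. D_x = -2  [2·signedArea(DAB) = 18 ∩ DC · BA = 26]
2. D_y = -1  [2·signedArea(DAB) = 18 ∩ DC · BA = 26]
   → D = (-2, -1)

D = (-2, -1)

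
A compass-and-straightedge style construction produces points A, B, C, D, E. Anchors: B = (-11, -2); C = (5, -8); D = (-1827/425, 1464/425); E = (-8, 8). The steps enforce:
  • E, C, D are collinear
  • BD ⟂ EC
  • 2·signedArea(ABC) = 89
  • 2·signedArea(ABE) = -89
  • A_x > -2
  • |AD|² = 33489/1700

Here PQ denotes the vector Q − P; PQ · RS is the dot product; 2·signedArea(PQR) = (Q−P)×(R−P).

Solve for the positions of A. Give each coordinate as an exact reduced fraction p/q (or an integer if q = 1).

1. A_x = -3/2  [2·signedArea(ABC) = 89 ∩ 2·signedArea(ABE) = -89]
2. A_y = 0  [2·signedArea(ABC) = 89 ∩ 2·signedArea(ABE) = -89]
   → A = (-3/2, 0)

A = (-3/2, 0)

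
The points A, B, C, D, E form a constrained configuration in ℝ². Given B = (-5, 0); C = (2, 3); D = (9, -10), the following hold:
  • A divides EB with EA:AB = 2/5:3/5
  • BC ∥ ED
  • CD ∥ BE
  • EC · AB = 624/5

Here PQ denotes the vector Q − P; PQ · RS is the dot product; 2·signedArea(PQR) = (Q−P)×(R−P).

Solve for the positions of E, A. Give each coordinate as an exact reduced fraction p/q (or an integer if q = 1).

1. E_x = 2  [BC ∥ ED ∩ CD ∥ BE]
2. E_y = -13  [BC ∥ ED ∩ CD ∥ BE]
   → E = (2, -13)
3. A_x = -4/5  [A divides EB with EA:AB = 2/5:3/5]
4. A_y = -39/5  [A divides EB with EA:AB = 2/5:3/5]
   → A = (-4/5, -39/5)

A = (-4/5, -39/5)
E = (2, -13)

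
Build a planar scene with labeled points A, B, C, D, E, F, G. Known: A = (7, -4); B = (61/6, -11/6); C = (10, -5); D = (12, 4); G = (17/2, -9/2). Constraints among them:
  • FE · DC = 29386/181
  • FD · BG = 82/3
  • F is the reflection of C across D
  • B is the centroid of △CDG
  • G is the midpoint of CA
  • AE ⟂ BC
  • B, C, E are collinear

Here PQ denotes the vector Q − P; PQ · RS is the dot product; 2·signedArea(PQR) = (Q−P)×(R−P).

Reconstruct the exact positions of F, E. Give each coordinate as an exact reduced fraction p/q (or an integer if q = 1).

1. F_x = 14  [F is the reflection of C across D]
2. F_y = 13  [F is the reflection of C across D]
   → F = (14, 13)
3. E_x = 1818/181  [B, C, E are collinear ∩ AE ⟂ BC]
4. E_y = -753/181  [B, C, E are collinear ∩ AE ⟂ BC]
   → E = (1818/181, -753/181)

E = (1818/181, -753/181)
F = (14, 13)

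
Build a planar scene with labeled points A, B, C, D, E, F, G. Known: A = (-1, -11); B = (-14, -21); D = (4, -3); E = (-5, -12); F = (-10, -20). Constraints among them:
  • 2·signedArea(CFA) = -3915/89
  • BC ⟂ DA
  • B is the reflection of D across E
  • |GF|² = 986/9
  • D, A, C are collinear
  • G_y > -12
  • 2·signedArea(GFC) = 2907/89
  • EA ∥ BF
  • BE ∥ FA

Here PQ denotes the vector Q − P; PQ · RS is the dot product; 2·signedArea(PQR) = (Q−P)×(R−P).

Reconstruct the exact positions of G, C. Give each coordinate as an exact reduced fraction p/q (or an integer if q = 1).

C = (-814/89, -2139/89)
G = (-11/3, -35/3)

1. C_x = -814/89  [D, A, C are collinear ∩ BC ⟂ DA]
2. C_y = -2139/89  [D, A, C are collinear ∩ BC ⟂ DA]
   → C = (-814/89, -2139/89)
3. G_x = -11/3  [line 359/89·x + 76/89·y + 2203/89 = 0 ∩ |GF|² = 986/9]
4. G_y = -35/3  [line 359/89·x + 76/89·y + 2203/89 = 0 ∩ |GF|² = 986/9]
   → G = (-11/3, -35/3)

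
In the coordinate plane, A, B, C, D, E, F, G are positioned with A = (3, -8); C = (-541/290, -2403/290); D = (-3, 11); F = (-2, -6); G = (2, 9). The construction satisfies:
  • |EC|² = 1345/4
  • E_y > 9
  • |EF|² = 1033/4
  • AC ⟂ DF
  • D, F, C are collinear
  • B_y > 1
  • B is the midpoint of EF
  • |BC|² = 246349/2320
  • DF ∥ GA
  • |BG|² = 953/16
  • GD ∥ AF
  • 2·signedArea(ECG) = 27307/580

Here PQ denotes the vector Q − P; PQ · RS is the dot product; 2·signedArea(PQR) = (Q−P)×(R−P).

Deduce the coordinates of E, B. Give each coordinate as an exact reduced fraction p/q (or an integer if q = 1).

B = (-5/4, 2)
E = (-1/2, 10)

1. E_x = -1/2  [line -5013/290·x + 1121/290·y + -27433/580 = 0 ∩ |EC|² = 1345/4]
2. E_y = 10  [line -5013/290·x + 1121/290·y + -27433/580 = 0 ∩ |EC|² = 1345/4]
   → E = (-1/2, 10)
3. B_x = -5/4  [B is the midpoint of EF]
4. B_y = 2  [B is the midpoint of EF]
   → B = (-5/4, 2)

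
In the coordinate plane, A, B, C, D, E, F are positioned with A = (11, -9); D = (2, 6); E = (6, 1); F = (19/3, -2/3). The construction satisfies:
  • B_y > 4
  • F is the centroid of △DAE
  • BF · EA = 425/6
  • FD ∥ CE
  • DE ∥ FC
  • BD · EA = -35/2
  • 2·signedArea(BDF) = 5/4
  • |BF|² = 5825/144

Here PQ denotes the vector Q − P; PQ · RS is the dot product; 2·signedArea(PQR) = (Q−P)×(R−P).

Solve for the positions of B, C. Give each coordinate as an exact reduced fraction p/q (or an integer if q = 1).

B = (3, 19/4)
C = (31/3, -17/3)

1. B_x = 3  [BF · EA = 425/6 ∩ 2·signedArea(BDF) = 5/4]
2. B_y = 19/4  [BF · EA = 425/6 ∩ 2·signedArea(BDF) = 5/4]
   → B = (3, 19/4)
3. C_x = 31/3  [FD ∥ CE ∩ DE ∥ FC]
4. C_y = -17/3  [FD ∥ CE ∩ DE ∥ FC]
   → C = (31/3, -17/3)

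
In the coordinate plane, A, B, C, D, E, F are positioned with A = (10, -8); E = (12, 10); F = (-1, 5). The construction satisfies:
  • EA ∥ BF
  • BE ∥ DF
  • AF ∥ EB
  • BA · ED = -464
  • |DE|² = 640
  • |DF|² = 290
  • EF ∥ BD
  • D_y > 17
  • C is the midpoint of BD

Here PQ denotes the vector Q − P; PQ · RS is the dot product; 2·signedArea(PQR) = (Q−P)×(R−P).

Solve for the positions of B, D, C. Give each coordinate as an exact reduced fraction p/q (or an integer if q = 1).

1. B_x = 1  [EA ∥ BF ∩ AF ∥ EB]
2. B_y = 23  [EA ∥ BF ∩ AF ∥ EB]
   → B = (1, 23)
3. D_x = -12  [BE ∥ DF ∩ EF ∥ BD]
4. D_y = 18  [BE ∥ DF ∩ EF ∥ BD]
   → D = (-12, 18)
5. C_x = -11/2  [C is the midpoint of BD]
6. C_y = 41/2  [C is the midpoint of BD]
   → C = (-11/2, 41/2)

B = (1, 23)
C = (-11/2, 41/2)
D = (-12, 18)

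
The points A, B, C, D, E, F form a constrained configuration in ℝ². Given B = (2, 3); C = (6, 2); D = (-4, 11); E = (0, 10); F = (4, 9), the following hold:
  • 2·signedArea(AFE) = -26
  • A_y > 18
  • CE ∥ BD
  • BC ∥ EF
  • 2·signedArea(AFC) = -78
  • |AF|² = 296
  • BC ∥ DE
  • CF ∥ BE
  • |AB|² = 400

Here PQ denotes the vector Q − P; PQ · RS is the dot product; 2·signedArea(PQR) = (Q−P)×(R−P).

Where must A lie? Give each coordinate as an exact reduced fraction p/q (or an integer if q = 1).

1. A_x = -10  [2·signedArea(AFC) = -78 ∩ 2·signedArea(AFE) = -26]
2. A_y = 19  [2·signedArea(AFC) = -78 ∩ 2·signedArea(AFE) = -26]
   → A = (-10, 19)

A = (-10, 19)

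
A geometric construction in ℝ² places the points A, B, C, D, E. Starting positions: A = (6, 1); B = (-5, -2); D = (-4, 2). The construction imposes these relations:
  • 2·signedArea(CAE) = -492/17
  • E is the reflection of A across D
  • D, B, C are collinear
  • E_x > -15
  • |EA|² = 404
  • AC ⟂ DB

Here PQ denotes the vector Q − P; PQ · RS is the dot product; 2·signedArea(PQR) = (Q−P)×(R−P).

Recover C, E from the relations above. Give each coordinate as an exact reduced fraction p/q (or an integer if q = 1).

C = (-62/17, 58/17)
E = (-14, 3)

1. C_x = -62/17  [D, B, C are collinear ∩ AC ⟂ DB]
2. C_y = 58/17  [D, B, C are collinear ∩ AC ⟂ DB]
   → C = (-62/17, 58/17)
3. E_x = -14  [E is the reflection of A across D]
4. E_y = 3  [E is the reflection of A across D]
   → E = (-14, 3)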